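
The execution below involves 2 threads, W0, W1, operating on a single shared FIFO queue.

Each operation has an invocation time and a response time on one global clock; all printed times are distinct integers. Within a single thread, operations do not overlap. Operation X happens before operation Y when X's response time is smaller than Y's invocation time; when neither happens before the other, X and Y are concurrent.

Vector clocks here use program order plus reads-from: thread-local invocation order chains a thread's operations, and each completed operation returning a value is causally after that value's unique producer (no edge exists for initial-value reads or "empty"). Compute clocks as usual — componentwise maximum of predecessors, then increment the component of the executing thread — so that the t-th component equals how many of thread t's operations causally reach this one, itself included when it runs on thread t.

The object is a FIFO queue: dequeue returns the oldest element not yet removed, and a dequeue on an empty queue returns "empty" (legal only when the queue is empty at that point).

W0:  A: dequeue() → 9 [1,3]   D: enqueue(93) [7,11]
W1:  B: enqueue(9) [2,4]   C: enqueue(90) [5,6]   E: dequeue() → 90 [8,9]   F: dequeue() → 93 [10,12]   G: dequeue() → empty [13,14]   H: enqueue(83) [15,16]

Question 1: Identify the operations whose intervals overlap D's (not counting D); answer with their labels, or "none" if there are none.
Answer: E, F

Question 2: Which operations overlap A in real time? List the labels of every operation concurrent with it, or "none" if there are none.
Answer: B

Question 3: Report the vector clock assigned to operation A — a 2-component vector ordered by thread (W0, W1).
Answer: (1, 1)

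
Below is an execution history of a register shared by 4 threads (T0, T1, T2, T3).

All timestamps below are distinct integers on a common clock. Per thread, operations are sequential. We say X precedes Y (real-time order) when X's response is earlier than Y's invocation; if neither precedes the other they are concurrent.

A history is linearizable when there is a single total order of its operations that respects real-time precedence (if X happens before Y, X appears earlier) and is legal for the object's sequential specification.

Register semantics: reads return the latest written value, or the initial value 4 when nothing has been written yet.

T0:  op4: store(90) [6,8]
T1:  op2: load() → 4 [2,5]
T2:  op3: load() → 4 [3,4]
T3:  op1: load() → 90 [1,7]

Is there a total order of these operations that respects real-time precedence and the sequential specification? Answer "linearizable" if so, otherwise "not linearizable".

linearizable

a witness: op2, op3, op4, op1
after step 1 (op2 load() → 4): value 4
after step 2 (op3 load() → 4): value 4
after step 3 (op4 store(90)): value 90
after step 4 (op1 load() → 90): value 90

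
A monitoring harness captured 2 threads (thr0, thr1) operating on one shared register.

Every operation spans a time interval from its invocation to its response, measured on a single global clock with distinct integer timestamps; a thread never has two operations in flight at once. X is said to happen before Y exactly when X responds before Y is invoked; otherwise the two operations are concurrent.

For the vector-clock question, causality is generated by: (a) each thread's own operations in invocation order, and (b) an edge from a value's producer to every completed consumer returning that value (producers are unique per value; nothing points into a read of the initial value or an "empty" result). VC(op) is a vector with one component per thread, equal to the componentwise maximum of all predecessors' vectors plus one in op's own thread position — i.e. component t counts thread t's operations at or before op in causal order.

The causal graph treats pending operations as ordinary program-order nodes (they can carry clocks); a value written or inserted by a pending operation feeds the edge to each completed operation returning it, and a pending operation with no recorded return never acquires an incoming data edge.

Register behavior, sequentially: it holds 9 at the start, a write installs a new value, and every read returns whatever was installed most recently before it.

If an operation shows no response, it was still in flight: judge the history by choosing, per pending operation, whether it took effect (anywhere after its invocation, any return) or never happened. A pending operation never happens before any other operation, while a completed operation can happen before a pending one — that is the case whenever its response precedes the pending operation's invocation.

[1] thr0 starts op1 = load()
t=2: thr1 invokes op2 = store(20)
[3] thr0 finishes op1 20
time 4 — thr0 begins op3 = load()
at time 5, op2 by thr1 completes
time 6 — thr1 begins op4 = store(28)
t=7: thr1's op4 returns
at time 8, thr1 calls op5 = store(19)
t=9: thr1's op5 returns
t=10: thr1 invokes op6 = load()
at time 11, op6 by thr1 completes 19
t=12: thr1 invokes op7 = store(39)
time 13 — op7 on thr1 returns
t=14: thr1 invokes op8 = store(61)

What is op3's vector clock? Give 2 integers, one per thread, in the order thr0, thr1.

(2, 1)

no predecessors for op2 (invoked 2): thr1 increments from zero → (0, 1)
invoked at 6, op4 merges VC(op2)=(0, 1) and bumps thr1's slot → (0, 2)
invoked at 1, op1 merges VC(op2)=(0, 1) and bumps thr0's slot → (1, 1)
invoked at 8, op5 merges VC(op4)=(0, 2) and bumps thr1's slot → (0, 3)
invoked at 4, op3 merges VC(op1)=(1, 1) and bumps thr0's slot → (2, 1)
invoked at 10, op6 merges VC(op5)=(0, 3) and bumps thr1's slot → (0, 4)
invoked at 12, op7 merges VC(op6)=(0, 4) and bumps thr1's slot → (0, 5)
invoked at 14, op8 merges VC(op7)=(0, 5) and bumps thr1's slot → (0, 6)
target: VC(op3) = (2, 1)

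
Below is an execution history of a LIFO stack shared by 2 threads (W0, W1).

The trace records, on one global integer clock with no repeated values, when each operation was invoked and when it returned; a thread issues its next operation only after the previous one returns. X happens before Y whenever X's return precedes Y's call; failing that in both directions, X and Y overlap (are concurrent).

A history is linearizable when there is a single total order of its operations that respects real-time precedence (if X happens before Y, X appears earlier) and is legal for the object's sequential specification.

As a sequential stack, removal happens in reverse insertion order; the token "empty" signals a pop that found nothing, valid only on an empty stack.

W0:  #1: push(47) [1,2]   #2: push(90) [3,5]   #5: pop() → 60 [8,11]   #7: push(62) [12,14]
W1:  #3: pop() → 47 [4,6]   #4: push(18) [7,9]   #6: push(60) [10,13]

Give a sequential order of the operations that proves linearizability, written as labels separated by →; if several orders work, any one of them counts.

1. #1 push(47), leaving stack <47>
2. #3 pop() → 47, leaving stack <>
3. #2 push(90), leaving stack <90>
4. #4 push(18), leaving stack <90,18>
5. #6 push(60), leaving stack <90,18,60>
6. #5 pop() → 60, leaving stack <90,18>
7. #7 push(62), leaving stack <90,18,62>

#1 → #3 → #2 → #4 → #6 → #5 → #7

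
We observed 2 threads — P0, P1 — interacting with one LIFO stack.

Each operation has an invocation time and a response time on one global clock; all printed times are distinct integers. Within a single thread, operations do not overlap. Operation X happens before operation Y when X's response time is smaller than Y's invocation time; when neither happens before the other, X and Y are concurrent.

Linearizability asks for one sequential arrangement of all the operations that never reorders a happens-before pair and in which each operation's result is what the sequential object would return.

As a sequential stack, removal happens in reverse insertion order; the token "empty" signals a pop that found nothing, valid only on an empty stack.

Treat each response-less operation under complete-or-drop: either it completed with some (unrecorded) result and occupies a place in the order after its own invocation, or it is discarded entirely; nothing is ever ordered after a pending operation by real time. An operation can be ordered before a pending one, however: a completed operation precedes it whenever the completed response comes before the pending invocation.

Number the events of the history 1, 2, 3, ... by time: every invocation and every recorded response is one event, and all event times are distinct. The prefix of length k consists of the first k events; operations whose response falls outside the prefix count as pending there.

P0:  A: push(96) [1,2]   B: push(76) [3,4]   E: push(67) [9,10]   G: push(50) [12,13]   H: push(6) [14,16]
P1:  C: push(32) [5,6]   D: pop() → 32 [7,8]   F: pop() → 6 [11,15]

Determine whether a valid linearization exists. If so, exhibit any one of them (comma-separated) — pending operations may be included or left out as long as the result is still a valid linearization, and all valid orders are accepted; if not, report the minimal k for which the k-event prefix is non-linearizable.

step 1: A push(96) — stack <96>
step 2: B push(76) — stack <96,76>
step 3: C push(32) — stack <96,76,32>
step 4: D pop() → 32 — stack <96,76>
step 5: E push(67) — stack <96,76,67>
step 6: G push(50) — stack <96,76,67,50>
step 7: H push(6) — stack <96,76,67,50,6>
step 8: F pop() → 6 — stack <96,76,67,50>

linearizable — witness: A, B, C, D, E, G, H, F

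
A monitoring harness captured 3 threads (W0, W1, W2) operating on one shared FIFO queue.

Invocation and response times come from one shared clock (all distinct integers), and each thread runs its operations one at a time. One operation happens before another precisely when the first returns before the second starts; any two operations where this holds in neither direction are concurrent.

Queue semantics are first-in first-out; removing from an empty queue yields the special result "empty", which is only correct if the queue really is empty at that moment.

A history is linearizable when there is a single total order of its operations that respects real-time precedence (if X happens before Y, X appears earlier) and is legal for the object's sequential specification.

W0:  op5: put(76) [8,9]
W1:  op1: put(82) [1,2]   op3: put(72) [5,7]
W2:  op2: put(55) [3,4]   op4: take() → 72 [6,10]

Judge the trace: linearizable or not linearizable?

events 1..9 are fine; event 10 — the response of op4 at time 10 — makes the prefix non-linearizable
real-time-consistent orders of the 5 completed operations: 3 — all fail the FIFO queue replay
one such order, op1, op2, op3, op4, op5, breaks at step 4 where op4 take() → 72 is illegal
one such order, op1, op2, op3, op5, op4, breaks at step 5 where op4 take() → 72 is illegal

not linearizable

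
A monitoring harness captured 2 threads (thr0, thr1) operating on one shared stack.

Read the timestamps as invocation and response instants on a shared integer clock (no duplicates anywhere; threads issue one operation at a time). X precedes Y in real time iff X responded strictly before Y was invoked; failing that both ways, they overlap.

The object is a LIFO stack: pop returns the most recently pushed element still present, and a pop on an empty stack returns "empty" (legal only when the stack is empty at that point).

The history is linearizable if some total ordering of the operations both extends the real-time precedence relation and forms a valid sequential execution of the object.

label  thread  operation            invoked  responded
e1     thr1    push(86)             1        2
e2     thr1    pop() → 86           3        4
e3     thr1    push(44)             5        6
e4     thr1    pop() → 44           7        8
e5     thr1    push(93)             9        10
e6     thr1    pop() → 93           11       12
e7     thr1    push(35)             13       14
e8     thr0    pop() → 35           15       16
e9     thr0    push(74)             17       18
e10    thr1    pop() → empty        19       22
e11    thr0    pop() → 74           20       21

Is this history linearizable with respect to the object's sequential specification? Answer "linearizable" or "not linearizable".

linearizable

a witness: e1, e2, e3, e4, e5, e6, e7, e8, e9, e11, e10
1. e1 push(86), leaving stack <86>
2. e2 pop() → 86, leaving stack <>
3. e3 push(44), leaving stack <44>
4. e4 pop() → 44, leaving stack <>
5. e5 push(93), leaving stack <93>
6. e6 pop() → 93, leaving stack <>
7. e7 push(35), leaving stack <35>
8. e8 pop() → 35, leaving stack <>
9. e9 push(74), leaving stack <74>
10. e11 pop() → 74, leaving stack <>
11. e10 pop() → empty, leaving stack <>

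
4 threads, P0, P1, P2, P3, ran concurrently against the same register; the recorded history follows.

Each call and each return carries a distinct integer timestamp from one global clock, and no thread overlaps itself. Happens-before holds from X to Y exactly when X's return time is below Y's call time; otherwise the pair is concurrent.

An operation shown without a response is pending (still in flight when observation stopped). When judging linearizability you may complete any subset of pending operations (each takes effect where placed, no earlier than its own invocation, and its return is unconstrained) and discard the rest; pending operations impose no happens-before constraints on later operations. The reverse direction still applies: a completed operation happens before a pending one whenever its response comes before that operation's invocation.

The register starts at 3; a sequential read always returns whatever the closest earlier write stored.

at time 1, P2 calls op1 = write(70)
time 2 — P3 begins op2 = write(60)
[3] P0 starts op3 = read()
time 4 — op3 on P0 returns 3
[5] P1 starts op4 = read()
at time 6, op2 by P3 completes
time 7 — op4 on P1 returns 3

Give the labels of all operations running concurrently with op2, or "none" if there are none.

op1, op3, op4

op2 runs from 2 to 6; window-overlapping ops are concurrent
op1 [1,…): concurrent
op3 [3,4]: concurrent
op4 [5,7]: concurrent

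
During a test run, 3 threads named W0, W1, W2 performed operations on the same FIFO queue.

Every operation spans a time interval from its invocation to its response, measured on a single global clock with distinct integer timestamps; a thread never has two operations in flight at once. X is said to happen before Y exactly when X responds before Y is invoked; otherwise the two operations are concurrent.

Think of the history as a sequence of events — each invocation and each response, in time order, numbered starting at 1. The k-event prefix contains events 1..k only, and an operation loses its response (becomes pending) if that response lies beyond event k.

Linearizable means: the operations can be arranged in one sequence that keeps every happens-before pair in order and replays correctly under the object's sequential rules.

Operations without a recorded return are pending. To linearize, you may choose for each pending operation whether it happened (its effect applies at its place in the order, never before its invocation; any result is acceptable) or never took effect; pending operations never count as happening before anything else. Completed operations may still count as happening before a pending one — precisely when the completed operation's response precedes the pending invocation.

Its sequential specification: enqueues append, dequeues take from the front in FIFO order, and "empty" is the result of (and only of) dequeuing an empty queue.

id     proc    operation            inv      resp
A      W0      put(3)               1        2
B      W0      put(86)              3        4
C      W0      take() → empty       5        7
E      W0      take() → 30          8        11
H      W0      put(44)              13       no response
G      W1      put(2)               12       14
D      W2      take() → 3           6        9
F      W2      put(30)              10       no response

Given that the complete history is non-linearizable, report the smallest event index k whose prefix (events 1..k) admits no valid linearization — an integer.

7

events 1..6 are still linearizable — one witness is A, B:
1. A put(3), leaving queue <3>
2. B put(86), leaving queue <3,86>
once event 7 joins (C's response, time 7), exhaustive search finds no witness
including or dropping the 1 pending operation (D) in any combination fails
for example A, B, C (pending dropped) fails at step 3: C take() → empty is not legal there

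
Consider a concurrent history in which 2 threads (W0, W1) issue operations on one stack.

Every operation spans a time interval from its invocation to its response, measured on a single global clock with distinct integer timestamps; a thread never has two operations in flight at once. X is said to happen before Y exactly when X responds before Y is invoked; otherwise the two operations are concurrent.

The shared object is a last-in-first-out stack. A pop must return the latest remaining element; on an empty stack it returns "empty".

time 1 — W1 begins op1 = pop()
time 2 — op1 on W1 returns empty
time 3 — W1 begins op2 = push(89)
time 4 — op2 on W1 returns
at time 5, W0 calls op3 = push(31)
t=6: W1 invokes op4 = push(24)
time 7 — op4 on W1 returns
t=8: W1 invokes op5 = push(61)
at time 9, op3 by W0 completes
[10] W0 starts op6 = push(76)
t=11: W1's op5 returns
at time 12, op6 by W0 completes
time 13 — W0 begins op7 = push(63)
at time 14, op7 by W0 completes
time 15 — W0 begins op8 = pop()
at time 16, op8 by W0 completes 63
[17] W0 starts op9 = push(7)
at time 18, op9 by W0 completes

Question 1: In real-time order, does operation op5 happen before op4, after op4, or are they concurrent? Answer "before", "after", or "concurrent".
op5 spans [8,11], op4 spans [6,7]
resp(op4)=7 < inv(op5)=8

after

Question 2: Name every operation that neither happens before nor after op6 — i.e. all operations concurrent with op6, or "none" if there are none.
op6 spans [10,12]; an op avoiding the whole window 10..12 is ordered, any other is concurrent
op1 [1,2]: before
op2 [3,4]: before
op3 [5,9]: before
op4 [6,7]: before
op5 [8,11]: concurrent
op7 [13,14]: after
op8 [15,16]: after
op9 [17,18]: after

op5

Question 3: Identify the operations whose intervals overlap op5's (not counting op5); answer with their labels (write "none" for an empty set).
op5 runs from 8 to 11; window-overlapping ops are concurrent
op1 [1,2]: before
op2 [3,4]: before
op3 [5,9]: concurrent
op4 [6,7]: before
op6 [10,12]: concurrent
op7 [13,14]: after
op8 [15,16]: after
op9 [17,18]: after

op3, op6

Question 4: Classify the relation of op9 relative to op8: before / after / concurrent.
op9 spans [17,18], op8 spans [15,16]
resp(op8)=16 < inv(op9)=17

after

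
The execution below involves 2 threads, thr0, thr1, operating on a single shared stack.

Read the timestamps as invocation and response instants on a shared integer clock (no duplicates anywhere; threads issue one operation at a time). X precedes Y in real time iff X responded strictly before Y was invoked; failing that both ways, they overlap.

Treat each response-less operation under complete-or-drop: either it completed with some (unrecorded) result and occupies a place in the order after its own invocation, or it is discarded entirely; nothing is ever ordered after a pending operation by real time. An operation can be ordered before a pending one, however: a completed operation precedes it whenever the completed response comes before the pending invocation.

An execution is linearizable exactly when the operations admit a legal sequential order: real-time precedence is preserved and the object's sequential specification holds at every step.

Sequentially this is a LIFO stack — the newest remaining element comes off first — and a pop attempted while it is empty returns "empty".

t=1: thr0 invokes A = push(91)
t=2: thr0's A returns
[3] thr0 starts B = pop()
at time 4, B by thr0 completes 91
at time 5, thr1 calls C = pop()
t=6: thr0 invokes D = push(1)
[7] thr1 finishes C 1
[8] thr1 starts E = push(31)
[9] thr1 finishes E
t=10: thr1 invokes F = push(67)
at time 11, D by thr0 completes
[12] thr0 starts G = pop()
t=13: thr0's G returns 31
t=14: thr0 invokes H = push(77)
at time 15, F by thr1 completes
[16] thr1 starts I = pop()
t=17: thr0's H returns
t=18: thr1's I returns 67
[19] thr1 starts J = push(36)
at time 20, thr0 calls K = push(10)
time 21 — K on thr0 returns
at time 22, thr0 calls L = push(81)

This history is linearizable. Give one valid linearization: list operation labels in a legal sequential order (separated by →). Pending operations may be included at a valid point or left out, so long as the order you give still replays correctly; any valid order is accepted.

step 1: A push(91) — stack <91>
step 2: B pop() → 91 — stack <>
step 3: D push(1) — stack <1>
step 4: C pop() → 1 — stack <>
step 5: E push(31) — stack <31>
step 6: G pop() → 31 — stack <>
step 7: F push(67) — stack <67>
step 8: I pop() → 67 — stack <>
step 9: H push(77) — stack <77>
step 10: J push(36) (pending, included) — stack <77,36>
step 11: K push(10) — stack <77,36,10>

A → B → D → C → E → G → F → I → H → J → K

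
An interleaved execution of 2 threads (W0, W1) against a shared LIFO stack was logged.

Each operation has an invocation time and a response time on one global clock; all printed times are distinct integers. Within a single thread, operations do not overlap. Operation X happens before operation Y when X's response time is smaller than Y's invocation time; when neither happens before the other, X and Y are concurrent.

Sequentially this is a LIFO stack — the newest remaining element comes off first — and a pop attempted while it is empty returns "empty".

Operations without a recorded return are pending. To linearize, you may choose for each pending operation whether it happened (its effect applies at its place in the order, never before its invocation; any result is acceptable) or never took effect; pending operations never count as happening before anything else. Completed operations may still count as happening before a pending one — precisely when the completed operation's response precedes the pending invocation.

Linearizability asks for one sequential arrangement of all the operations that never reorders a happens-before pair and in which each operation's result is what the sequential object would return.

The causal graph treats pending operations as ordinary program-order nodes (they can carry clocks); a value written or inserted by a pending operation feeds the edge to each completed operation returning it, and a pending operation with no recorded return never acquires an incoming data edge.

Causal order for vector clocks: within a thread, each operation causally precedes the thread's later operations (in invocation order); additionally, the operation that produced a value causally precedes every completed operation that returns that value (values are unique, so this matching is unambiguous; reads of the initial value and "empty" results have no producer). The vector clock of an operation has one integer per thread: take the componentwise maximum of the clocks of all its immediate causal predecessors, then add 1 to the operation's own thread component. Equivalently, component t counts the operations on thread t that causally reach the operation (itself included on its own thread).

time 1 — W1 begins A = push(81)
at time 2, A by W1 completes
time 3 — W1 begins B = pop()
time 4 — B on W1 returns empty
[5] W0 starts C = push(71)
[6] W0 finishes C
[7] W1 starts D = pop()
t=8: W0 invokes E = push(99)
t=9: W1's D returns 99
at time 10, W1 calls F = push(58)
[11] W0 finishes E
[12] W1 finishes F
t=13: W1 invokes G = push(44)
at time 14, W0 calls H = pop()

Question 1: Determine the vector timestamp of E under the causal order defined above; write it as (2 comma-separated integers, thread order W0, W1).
VC(A, invoked at 1): no causal predecessors; +1 on W1 → (0, 1)
VC(C, invoked at 5): no causal predecessors; +1 on W0 → (1, 0)
from VC(A)=(0, 1), B (invoked 3) maxes components and bumps W1 → (0, 2)
from VC(C)=(1, 0), E (invoked 8) maxes components and bumps W0 → (2, 0)
from VC(E)=(2, 0), H (invoked 14) maxes components and bumps W0 → (3, 0)
from VC(B)=(0, 2), VC(E)=(2, 0), D (invoked 7) maxes components and bumps W1 → (2, 3)
from VC(D)=(2, 3), F (invoked 10) maxes components and bumps W1 → (2, 4)
from VC(F)=(2, 4), G (invoked 13) maxes components and bumps W1 → (2, 5)
target: VC(E) = (2, 0)

(2, 0)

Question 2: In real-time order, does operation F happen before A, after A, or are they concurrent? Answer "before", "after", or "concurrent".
F spans [10,12], A spans [1,2]
resp(A)=2 < inv(F)=10

after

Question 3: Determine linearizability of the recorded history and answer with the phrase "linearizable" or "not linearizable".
through event 3 a valid linearization exists; event 4 (B responding at time 4) ends that
exactly one order of the 2 completed ops respects real time; the LIFO stack replay fails
sample order A, B stalls at step 2 — B pop() → empty has no legal effect

not linearizable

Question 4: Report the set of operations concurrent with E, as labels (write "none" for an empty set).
E spans [8,11]: anything still running between times 8 and 11 counts as concurrent
A [1,2]: before
B [3,4]: before
C [5,6]: before
D [7,9]: concurrent
F [10,12]: concurrent
G [13,…): after
H [14,…): after

D, F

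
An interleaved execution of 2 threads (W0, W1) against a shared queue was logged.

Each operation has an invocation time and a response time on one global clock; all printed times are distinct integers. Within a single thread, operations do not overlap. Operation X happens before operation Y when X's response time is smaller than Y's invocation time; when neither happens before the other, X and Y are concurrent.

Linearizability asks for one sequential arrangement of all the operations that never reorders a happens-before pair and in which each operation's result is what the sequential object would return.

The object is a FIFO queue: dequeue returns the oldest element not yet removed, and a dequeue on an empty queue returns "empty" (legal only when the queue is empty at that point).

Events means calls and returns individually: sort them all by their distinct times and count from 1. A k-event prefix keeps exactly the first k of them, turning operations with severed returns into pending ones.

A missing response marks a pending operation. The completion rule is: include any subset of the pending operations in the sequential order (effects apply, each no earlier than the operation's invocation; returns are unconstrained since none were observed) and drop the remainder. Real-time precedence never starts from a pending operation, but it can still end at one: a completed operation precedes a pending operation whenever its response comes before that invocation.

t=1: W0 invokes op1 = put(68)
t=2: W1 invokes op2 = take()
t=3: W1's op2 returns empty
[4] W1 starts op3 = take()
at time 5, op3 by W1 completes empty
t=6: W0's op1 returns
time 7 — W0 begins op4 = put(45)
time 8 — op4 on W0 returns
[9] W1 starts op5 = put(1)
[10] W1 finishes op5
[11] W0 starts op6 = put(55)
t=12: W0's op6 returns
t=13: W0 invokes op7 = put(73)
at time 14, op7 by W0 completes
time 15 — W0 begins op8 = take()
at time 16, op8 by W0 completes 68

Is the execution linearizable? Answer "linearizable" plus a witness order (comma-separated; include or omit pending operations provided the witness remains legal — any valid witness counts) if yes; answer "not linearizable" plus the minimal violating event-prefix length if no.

after step 1 (op2 take() → empty): queue <>
after step 2 (op3 take() → empty): queue <>
after step 3 (op1 put(68)): queue <68>
after step 4 (op4 put(45)): queue <68,45>
after step 5 (op5 put(1)): queue <68,45,1>
after step 6 (op6 put(55)): queue <68,45,1,55>
after step 7 (op7 put(73)): queue <68,45,1,55,73>
after step 8 (op8 take() → 68): queue <45,1,55,73>

linearizable — witness: op2, op3, op1, op4, op5, op6, op7, op8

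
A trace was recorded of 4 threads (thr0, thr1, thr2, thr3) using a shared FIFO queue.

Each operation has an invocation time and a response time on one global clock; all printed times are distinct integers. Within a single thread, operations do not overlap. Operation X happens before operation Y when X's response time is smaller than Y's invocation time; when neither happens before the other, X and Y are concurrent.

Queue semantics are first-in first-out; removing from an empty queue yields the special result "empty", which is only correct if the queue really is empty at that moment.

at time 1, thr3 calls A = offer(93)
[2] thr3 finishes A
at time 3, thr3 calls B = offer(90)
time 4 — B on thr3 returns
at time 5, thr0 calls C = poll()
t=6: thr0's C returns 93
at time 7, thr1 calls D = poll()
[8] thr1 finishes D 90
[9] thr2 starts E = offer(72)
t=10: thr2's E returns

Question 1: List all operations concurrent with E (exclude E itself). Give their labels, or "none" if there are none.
none

E spans [9,10]; an op avoiding the whole window 9..10 is ordered, any other is concurrent
A [1,2]: before
B [3,4]: before
C [5,6]: before
D [7,8]: before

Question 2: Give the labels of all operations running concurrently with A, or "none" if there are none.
none

A runs from 1 to 2; window-overlapping ops are concurrent
B [3,4]: after
C [5,6]: after
D [7,8]: after
E [9,10]: after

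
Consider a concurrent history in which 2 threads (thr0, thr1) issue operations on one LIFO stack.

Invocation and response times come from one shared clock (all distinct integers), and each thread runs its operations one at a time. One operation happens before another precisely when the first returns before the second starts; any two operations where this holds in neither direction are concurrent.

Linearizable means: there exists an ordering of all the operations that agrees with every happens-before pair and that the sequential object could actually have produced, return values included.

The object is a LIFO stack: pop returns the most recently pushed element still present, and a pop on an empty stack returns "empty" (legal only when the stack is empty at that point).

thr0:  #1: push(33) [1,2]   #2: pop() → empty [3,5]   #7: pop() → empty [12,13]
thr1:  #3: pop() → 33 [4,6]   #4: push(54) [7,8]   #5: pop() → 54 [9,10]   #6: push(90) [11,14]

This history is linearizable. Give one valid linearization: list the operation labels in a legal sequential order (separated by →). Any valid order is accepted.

after step 1 (#1 push(33)): stack <33>
after step 2 (#3 pop() → 33): stack <>
after step 3 (#2 pop() → empty): stack <>
after step 4 (#4 push(54)): stack <54>
after step 5 (#5 pop() → 54): stack <>
after step 6 (#7 pop() → empty): stack <>
after step 7 (#6 push(90)): stack <90>

#1 → #3 → #2 → #4 → #5 → #7 → #6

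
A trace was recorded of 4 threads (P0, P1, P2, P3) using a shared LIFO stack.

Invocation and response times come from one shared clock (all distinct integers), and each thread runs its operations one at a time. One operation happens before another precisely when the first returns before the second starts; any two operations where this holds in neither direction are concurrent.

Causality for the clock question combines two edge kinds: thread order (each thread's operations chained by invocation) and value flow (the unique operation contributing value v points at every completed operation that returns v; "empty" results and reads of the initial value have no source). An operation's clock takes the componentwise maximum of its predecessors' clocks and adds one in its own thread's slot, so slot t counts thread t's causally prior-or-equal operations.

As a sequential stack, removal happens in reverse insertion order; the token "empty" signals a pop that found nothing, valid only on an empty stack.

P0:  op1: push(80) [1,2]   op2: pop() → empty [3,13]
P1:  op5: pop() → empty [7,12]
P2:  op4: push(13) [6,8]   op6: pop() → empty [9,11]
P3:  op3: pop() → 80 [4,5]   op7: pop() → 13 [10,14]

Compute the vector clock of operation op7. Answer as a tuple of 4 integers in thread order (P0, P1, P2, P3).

invoked at 6, op4 has no predecessors; its own P2 bump gives (0, 0, 1, 0)
invoked at 7, op5 has no predecessors; its own P1 bump gives (0, 1, 0, 0)
invoked at 1, op1 has no predecessors; its own P0 bump gives (1, 0, 0, 0)
merge at op6 (invoked 9): VC(op4)=(0, 0, 1, 0), own-thread bump on P2 → (0, 0, 2, 0)
merge at op3 (invoked 4): VC(op1)=(1, 0, 0, 0), own-thread bump on P3 → (1, 0, 0, 1)
merge at op2 (invoked 3): VC(op1)=(1, 0, 0, 0), own-thread bump on P0 → (2, 0, 0, 0)
merge at op7 (invoked 10): VC(op3)=(1, 0, 0, 1), VC(op4)=(0, 0, 1, 0), own-thread bump on P3 → (1, 0, 1, 2)
target: VC(op7) = (1, 0, 1, 2)

(1, 0, 1, 2)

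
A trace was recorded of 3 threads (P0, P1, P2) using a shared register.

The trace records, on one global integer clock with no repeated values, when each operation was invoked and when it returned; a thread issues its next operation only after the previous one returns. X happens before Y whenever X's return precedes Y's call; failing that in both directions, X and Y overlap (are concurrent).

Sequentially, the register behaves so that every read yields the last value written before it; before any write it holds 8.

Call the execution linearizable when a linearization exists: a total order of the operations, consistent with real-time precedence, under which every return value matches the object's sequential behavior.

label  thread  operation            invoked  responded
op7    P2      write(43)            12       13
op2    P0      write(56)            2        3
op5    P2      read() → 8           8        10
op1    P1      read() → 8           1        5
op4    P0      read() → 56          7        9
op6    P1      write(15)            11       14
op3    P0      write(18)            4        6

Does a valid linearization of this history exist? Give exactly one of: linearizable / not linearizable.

not linearizable

the violation lands at event 9, op4's response at time 9: events 1..8 linearize, events 1..9 do not
3 orders of the 4 completed register ops respect real time; none is legal
include/drop combinations of the 1 pending operation (op5) were all tried; none helps
e.g. op1, op2, op3, op4 (pending dropped): illegal at step 4, since op4 read() → 56 cannot apply there
e.g. op2, op1, op3, op4 (pending dropped): illegal at step 2, since op1 read() → 8 cannot apply there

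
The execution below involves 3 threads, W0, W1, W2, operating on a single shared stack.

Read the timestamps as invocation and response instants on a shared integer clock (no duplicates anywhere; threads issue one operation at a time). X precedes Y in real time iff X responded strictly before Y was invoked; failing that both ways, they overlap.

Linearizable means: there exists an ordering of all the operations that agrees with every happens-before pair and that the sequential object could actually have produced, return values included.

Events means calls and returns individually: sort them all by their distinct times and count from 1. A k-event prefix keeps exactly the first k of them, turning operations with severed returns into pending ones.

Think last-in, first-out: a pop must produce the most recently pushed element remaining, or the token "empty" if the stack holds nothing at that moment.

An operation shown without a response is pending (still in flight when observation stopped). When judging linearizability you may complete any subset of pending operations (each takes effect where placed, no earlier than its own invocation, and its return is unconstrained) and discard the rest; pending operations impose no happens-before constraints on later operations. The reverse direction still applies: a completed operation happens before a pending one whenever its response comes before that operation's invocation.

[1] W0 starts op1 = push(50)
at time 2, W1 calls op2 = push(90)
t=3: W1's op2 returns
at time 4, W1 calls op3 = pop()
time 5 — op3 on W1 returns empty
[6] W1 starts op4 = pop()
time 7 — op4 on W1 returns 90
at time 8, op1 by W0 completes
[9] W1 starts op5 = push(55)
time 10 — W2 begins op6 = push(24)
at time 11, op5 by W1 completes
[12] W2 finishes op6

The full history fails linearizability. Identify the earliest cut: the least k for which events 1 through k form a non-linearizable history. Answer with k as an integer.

5

one valid order for events 1..4 is op1, op2:
after step 1 (op1 push(50) (pending, included)): stack <50>
after step 2 (op2 push(90)): stack <50,90>
with event 5 included (op3 responding at time 5), all real-time-consistent orders fail
no escape via the 1 pending operation (op1): every completion choice fails
for example op2, op3 (pending dropped) fails at step 2: op3 pop() → empty is not legal there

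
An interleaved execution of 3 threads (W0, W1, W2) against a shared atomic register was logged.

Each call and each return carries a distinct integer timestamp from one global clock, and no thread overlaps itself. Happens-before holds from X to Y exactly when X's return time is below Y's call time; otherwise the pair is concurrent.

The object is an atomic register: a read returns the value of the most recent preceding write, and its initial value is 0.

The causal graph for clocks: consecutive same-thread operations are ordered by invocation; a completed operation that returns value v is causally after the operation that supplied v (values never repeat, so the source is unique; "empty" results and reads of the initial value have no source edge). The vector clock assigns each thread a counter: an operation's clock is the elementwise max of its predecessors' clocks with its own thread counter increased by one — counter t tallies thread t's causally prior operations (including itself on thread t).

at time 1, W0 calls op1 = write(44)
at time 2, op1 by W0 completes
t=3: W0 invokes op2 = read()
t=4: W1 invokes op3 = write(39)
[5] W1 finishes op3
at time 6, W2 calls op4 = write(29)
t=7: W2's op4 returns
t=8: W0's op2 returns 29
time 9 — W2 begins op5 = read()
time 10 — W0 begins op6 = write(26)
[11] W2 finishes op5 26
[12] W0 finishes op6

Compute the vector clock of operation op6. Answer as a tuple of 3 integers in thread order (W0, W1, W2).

invoked at 6, op4 has no predecessors; its own W2 bump gives (0, 0, 1)
invoked at 4, op3 has no predecessors; its own W1 bump gives (0, 1, 0)
invoked at 1, op1 has no predecessors; its own W0 bump gives (1, 0, 0)
merge at op2 (invoked 3): VC(op1)=(1, 0, 0), VC(op4)=(0, 0, 1), own-thread bump on W0 → (2, 0, 1)
merge at op6 (invoked 10): VC(op2)=(2, 0, 1), own-thread bump on W0 → (3, 0, 1)
merge at op5 (invoked 9): VC(op4)=(0, 0, 1), VC(op6)=(3, 0, 1), own-thread bump on W2 → (3, 0, 2)
target: VC(op6) = (3, 0, 1)

(3, 0, 1)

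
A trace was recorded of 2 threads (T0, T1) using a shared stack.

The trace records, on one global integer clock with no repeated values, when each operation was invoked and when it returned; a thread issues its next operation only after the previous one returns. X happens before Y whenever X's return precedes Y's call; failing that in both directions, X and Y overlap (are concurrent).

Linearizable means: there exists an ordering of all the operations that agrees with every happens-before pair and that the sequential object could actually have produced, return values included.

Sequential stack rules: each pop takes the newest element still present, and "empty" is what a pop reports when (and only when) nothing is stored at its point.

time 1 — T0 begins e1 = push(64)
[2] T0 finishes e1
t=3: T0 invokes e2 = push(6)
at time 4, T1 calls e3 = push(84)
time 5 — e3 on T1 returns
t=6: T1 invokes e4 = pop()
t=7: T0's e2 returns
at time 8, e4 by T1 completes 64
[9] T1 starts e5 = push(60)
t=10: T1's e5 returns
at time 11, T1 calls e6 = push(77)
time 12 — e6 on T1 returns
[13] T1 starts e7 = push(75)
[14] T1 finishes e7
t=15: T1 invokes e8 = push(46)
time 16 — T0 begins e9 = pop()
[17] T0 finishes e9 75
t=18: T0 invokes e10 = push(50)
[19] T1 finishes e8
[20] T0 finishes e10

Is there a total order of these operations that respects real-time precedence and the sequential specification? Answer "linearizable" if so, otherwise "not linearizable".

prefix check: 1..7 passes, 1..8 fails once e4's time-8 response joins
every one of the 3 real-time-consistent orders over 4 completed stack ops fails the sequential spec
one such order, e1, e2, e3, e4, breaks at step 4 where e4 pop() → 64 is illegal
one such order, e1, e3, e2, e4, breaks at step 4 where e4 pop() → 64 is illegal

not linearizable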